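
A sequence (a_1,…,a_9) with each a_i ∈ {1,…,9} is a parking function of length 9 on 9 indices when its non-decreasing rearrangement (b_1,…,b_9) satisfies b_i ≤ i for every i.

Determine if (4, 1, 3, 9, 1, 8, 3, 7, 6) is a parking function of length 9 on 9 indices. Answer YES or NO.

YES

Rearranged: b = (1, 1, 3, 3, 4, 6, 7, 8, 9).
  b_1=1 ≤ 1
  b_2=1 ≤ 2
  b_3=3 ≤ 3
  b_4=3 ≤ 4
  b_5=4 ≤ 5
  b_6=6 ≤ 6
  b_7=7 ≤ 7
  b_8=8 ≤ 8
  b_9=9 ≤ 9
All bounds hold ⇒ YES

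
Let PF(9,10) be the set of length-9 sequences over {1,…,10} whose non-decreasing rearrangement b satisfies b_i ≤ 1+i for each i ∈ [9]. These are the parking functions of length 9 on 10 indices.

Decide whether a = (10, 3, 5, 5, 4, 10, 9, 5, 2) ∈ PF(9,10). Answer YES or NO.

NO

Rearranged: b = (2, 3, 4, 5, 5, 5, 9, 10, 10).
  b_1=2 ≤ 2
  b_2=3 ≤ 3
  b_3=4 ≤ 4
  b_4=5 ≤ 5
  b_5=5 ≤ 6
  b_6=5 ≤ 7
  b_7=9 > 8
  fails at i=7 ⇒ NO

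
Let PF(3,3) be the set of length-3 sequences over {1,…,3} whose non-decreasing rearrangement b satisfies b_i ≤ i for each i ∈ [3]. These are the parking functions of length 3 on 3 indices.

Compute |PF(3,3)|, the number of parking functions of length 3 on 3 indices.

|PF| = (3−3+1)·(3+1)^(3−1) = 1 · 16 = 16 (Konheim–Weiss)
Example (2,1,3) → sorted (1,2,3): b_i ≤ i ∀i, a PF.

16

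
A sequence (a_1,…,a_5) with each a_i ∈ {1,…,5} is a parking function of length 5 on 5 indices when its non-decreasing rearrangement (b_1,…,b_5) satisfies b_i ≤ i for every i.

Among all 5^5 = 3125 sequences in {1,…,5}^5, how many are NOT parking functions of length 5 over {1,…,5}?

Count = (5−5+1)·(5+1)^(5−1) = 1 · 1296 = 1296 [KW]
E.g. (4,3,3,1,3) → sorted (1,3,3,3,4): b_2=3>2, not a PF.
So 3125 − 1296 = 1829 fail.

1829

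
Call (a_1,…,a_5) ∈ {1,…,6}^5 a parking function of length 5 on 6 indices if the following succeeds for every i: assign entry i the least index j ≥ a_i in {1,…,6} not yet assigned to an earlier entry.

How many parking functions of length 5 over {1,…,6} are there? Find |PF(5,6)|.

4802

|PF(5,6)| = (7−5)·7^(5−1) = 2×2401 = 4802
Check (2,5,1,3,2) → sorted (1,2,2,3,5): b_i ≤ 1+i ∀i, a PF.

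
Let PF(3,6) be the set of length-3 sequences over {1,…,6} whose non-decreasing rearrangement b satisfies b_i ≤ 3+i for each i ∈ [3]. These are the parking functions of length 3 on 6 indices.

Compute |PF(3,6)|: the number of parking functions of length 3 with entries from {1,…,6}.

|PF(3,6)| = (6+1−3)·(6+1)^{3−1} = 4×49 = 196 [KW]
Check (6,4,5) → sorted (4,5,6): b_i ≤ 3+i ∀i, a PF.

196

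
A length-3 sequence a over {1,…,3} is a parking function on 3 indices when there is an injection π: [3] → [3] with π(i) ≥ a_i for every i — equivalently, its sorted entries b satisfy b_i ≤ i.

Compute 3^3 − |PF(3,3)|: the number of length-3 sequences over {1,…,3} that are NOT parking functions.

11

|PF(3,3)| = 1·4^2 = 1 · 16 = 16 (Pollak)
Check (3,3,1) → sorted (1,3,3): b_2=3>2, not a PF.
3^3 − 16 = 27 − 16 = 11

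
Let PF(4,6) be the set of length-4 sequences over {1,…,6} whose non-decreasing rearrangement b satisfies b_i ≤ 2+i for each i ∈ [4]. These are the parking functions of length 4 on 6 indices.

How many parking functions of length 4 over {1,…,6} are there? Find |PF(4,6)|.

1029

|PF| = (6−4+1)·(6+1)^(4−1) = 3×343 = 1029 [KW]
One tuple (1,3,6,2) → sorted (1,2,3,6): b_i ≤ 2+i ∀i, a PF.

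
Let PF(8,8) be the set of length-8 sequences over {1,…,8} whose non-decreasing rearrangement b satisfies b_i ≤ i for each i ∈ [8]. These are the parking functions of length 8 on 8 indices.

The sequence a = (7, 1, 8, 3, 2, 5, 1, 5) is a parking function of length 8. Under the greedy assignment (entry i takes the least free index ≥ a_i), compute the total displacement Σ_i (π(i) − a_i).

Σπ = 8·9/2 = 36 (π permutes [8]); Σa = 7+1+8+3+2+5+1+5 = 32; disp = 36−32 = 4.

4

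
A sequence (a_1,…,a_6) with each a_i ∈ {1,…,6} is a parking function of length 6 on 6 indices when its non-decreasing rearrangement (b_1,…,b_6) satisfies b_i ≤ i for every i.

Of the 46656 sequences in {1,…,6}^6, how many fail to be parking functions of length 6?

#PF = (7−6)·7^(6−1) = 1 · 16807 = 16807
Check (6,6,6,3,2,1) → sorted (1,2,3,6,6,6): b_4=6>4, not a PF.
Total 46656; non-PF = 46656−16807 = 29849

29849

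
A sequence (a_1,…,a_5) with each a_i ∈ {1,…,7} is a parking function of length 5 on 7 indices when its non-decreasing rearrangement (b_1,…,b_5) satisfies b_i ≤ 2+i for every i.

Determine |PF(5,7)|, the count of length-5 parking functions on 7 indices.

|PF| = (7−5+1)·(7+1)^(5−1) = 3 · 4096 = 12288 (Pollak)
One tuple (1,3,2,7,1) → sorted (1,1,2,3,7): b_i ≤ 2+i ∀i, a PF.

12288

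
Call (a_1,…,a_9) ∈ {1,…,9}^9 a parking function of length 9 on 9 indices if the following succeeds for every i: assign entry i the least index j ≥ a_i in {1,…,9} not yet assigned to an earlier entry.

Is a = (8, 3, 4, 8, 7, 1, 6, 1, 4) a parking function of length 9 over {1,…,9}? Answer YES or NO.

YES

Sorted: b = (1, 1, 3, 4, 4, 6, 7, 8, 8).
  b_1=1 ≤ 1
  b_2=1 ≤ 2
  b_3=3 ≤ 3
  b_4=4 ≤ 4
  b_5=4 ≤ 5
  b_6=6 ≤ 6
  b_7=7 ≤ 7
  b_8=8 ≤ 8
  b_9=8 ≤ 9
All bounds hold ⇒ YES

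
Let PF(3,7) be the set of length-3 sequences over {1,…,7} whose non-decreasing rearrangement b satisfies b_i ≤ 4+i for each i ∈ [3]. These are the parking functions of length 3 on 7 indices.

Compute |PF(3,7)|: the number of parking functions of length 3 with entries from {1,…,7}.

#PF = (8−3)·8^(3−1) = 5 · 64 = 320 (Konheim–Weiss)
Example (4,3,1) → sorted (1,3,4): b_i ≤ 4+i ∀i, a PF.

320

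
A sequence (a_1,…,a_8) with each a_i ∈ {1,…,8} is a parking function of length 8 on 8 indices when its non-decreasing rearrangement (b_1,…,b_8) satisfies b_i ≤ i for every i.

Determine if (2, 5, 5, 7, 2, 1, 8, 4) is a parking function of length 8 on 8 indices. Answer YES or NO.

Order a: b = (1, 2, 2, 4, 5, 5, 7, 8).
  b_1=1 ≤ 1
  b_2=2 ≤ 2
  b_3=2 ≤ 3
  b_4=4 ≤ 4
  b_5=5 ≤ 5
  b_6=5 ≤ 6
  b_7=7 ≤ 7
  b_8=8 ≤ 8
All bounds hold ⇒ YES

YES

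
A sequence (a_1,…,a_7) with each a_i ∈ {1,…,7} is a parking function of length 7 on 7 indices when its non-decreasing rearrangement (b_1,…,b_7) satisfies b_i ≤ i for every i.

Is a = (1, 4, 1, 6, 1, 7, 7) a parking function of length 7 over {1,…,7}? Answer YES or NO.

NO

Order a: b = (1, 1, 1, 4, 6, 7, 7).
  b_1=1 ≤ 1
  b_2=1 ≤ 2
  b_3=1 ≤ 3
  b_4=4 ≤ 4
  b_5=6 > 5
  fails at i=5 ⇒ NO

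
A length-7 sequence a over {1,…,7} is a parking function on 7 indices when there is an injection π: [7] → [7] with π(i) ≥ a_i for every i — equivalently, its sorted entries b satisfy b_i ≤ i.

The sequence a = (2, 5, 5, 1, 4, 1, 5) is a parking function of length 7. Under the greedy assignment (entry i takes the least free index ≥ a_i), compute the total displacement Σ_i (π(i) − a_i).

Σπ = 28 ({1..7} each once); Σa = 2+5+5+1+4+1+5 = 23; disp = 28−23 = 5.

5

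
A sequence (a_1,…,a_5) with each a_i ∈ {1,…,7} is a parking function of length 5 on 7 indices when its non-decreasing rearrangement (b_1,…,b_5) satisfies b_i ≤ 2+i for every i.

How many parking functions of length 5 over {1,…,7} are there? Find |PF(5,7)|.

12288

#PF = 3·8^4 = 3×4096 = 12288
Check (5,3,7,5,2) → sorted (2,3,5,5,7): b_i ≤ 2+i ∀i, a PF.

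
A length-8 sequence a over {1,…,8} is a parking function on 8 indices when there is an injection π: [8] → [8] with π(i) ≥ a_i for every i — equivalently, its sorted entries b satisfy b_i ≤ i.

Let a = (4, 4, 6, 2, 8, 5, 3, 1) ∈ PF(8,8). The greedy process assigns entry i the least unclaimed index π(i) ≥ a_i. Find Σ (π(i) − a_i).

3

Σπ(i) = 1+…+8 = 36; Σa = 4+4+6+2+8+5+3+1 = 33; disp = 36−33 = 3.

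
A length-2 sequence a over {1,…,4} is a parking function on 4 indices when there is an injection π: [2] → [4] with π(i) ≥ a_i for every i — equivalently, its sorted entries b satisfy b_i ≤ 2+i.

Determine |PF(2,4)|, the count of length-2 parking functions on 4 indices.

|PF(2,4)| = (5−2)·5^(2−1) = 3 · 5 = 15 [KW]
E.g. (2,2) → sorted (2,2): b_i ≤ 2+i ∀i, a PF.

15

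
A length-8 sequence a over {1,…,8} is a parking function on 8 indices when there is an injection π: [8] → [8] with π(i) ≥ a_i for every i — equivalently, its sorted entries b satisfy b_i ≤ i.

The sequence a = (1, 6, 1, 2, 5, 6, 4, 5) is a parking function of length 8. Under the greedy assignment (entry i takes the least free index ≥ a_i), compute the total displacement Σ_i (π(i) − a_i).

Σπ = 36 ({1..8} each once); Σa = 1+6+1+2+5+6+4+5 = 30; disp = 36−30 = 6.

6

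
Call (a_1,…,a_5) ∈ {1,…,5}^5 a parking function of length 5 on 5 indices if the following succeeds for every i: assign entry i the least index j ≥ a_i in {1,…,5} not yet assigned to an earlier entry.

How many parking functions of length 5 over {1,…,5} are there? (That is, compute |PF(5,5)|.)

|PF| = 1·6^4 = 1 · 1296 = 1296
One tuple (1,4,3,1,2) → sorted (1,1,2,3,4): b_i ≤ i ∀i, a PF.

1296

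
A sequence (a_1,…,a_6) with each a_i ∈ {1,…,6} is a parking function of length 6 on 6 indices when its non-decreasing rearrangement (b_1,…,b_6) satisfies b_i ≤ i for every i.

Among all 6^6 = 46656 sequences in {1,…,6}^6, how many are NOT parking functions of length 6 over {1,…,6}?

29849

|PF(6,6)| = (7−6)·7^(6−1) = 1 · 16807 = 16807
Check (6,6,3,1,6,2) → sorted (1,2,3,6,6,6): b_4=6>4, not a PF.
Total 46656; non-PF = 46656−16807 = 29849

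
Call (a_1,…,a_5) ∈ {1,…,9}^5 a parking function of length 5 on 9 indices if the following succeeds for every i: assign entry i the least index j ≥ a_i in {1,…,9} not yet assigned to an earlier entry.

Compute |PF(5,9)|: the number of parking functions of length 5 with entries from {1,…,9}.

#PF = (10−5)·10^(5−1) = 5·10000 = 50000 (Pollak)
E.g. (4,6,9,3,4) → sorted (3,4,4,6,9): b_i ≤ 4+i ∀i, a PF.

50000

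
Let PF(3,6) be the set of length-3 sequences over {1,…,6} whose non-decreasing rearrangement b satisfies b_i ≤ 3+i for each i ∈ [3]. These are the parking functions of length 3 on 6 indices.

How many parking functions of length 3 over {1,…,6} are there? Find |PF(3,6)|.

|PF(3,6)| = 4·7^2 = 4×49 = 196
E.g. (1,3,4) → sorted (1,3,4): b_i ≤ 3+i ∀i, a PF.

196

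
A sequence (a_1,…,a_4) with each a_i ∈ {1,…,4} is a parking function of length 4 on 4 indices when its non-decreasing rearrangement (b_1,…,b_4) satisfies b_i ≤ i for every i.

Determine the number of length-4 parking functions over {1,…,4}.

|PF(4,4)| = (4+1−4)·(4+1)^{4−1} = 1·125 = 125 (Pollak)
Check (1,4,3,1) → sorted (1,1,3,4): b_i ≤ i ∀i, a PF.

125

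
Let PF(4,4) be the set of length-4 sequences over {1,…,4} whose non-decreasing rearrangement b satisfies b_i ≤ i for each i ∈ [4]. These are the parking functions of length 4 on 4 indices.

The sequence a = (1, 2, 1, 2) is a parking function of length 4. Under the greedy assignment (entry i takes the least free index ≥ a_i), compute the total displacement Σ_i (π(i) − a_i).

Σπ(i) = 1+…+4 = 10; Σa = 1+2+1+2 = 6; disp = 10−6 = 4.

4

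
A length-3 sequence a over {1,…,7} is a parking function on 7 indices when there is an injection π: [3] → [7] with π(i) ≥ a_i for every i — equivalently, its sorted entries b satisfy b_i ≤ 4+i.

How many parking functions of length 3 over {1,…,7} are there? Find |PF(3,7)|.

#PF = (8−3)·8^(3−1) = 5×64 = 320
Check (3,5,4) → sorted (3,4,5): b_i ≤ 4+i ∀i, a PF.

320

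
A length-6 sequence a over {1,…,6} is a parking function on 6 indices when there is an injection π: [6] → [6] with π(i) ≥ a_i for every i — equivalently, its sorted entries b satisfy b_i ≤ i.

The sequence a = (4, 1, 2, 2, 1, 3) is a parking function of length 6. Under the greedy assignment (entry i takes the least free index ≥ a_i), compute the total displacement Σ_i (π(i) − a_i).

8

Σπ = 6·7/2 = 21 (π permutes [6]); Σa = 4+1+2+2+1+3 = 13; disp = 21−13 = 8.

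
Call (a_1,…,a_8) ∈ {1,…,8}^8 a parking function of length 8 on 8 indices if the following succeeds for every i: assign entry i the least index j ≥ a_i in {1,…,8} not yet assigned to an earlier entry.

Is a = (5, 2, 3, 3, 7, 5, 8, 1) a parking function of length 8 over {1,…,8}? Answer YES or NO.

Sorted: b = (1, 2, 3, 3, 5, 5, 7, 8).
  b_1=1 ≤ 1
  b_2=2 ≤ 2
  b_3=3 ≤ 3
  b_4=3 ≤ 4
  b_5=5 ≤ 5
  b_6=5 ≤ 6
  b_7=7 ≤ 7
  b_8=8 ≤ 8
All bounds hold ⇒ YES

YES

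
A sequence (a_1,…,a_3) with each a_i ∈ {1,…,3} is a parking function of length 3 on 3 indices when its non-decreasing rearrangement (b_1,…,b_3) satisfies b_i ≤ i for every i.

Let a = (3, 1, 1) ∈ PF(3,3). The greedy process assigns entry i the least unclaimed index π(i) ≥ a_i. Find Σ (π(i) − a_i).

Σπ = 6 ({1..3} each once); Σa = 3+1+1 = 5; disp = 6−5 = 1.

1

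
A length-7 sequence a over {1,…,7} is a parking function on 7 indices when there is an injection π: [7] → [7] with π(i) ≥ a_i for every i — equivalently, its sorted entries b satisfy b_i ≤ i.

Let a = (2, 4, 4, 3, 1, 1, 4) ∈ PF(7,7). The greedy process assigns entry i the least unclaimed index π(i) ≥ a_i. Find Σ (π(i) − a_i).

9

Σπ(i) = 1+…+7 = 28; Σa = 2+4+4+3+1+1+4 = 19; disp = 28−19 = 9.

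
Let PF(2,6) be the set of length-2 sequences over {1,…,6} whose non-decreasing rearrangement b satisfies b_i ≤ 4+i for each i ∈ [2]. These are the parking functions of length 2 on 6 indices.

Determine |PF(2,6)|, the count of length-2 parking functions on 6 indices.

35

|PF(2,6)| = (6+1−2)·(6+1)^{2−1} = 5·7 = 35 (Pollak)
Example (5,4) → sorted (4,5): b_i ≤ 4+i ∀i, a PF.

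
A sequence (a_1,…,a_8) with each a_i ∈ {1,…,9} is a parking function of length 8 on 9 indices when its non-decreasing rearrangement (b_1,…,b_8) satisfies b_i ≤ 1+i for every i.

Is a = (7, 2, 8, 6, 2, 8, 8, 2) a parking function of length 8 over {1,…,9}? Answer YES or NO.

NO

Rearranged: b = (2, 2, 2, 6, 7, 8, 8, 8).
  b_1=2 ≤ 2
  b_2=2 ≤ 3
  b_3=2 ≤ 4
  b_4=6 > 5
  fails at i=4 ⇒ NO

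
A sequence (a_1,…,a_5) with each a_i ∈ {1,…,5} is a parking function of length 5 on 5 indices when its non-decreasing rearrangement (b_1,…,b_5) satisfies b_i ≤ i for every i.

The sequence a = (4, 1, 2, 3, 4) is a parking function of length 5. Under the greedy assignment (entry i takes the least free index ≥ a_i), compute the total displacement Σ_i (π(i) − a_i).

Σπ = 15 ({1..5} each once); Σa = 4+1+2+3+4 = 14; disp = 15−14 = 1.

1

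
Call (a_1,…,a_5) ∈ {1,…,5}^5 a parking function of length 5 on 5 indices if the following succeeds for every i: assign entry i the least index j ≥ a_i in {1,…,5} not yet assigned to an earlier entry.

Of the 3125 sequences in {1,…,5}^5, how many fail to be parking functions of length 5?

1829

|PF| = 1·6^4 = 1×1296 = 1296
Check (2,3,4,4,4) → sorted (2,3,4,4,4): b_1=2>1, not a PF.
Total 3125; non-PF = 3125−1296 = 1829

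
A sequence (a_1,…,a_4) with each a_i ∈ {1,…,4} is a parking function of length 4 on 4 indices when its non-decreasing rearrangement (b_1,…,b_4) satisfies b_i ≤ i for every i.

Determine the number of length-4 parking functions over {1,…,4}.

|PF(4,4)| = 1·5^3 = 1·125 = 125
E.g. (3,1,1,4) → sorted (1,1,3,4): b_i ≤ i ∀i, a PF.

125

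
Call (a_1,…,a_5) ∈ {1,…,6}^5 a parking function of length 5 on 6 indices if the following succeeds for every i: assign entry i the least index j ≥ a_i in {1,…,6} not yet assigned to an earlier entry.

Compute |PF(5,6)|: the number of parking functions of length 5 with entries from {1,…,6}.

#PF = 2·7^4 = 2·2401 = 4802 (Konheim–Weiss)
Check (4,1,4,2,5) → sorted (1,2,4,4,5): b_i ≤ 1+i ∀i, a PF.

4802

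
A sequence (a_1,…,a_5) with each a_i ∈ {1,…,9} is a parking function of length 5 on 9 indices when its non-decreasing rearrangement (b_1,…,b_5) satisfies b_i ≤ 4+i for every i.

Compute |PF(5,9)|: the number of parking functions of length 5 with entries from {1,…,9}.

50000

#PF = (10−5)·10^(5−1) = 5×10000 = 50000 (Konheim–Weiss)
Example (8,1,6,1,8) → sorted (1,1,6,8,8): b_i ≤ 4+i ∀i, a PF.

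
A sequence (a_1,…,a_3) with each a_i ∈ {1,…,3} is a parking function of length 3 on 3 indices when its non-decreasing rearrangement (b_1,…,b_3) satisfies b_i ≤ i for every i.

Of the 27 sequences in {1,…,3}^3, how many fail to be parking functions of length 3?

11

Count = (3−3+1)·(3+1)^(3−1) = 1×16 = 16 (Konheim–Weiss)
Example (3,2,2) → sorted (2,2,3): b_1=2>1, not a PF.
Total 27; non-PF = 27−16 = 11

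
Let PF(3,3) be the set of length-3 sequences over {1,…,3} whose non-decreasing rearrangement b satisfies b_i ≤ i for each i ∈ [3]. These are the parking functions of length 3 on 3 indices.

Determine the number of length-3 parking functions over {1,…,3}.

16

|PF| = (3−3+1)·(3+1)^(3−1) = 1×16 = 16
Check (1,3,1) → sorted (1,1,3): b_i ≤ i ∀i, a PF.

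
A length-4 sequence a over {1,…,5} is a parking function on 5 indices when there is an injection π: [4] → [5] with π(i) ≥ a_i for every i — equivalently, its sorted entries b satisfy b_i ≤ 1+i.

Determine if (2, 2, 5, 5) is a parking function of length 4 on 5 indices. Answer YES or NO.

NO

Order a: b = (2, 2, 5, 5).
  b_1=2 ≤ 2
  b_2=2 ≤ 3
  b_3=5 > 4
  fails at i=3 ⇒ NO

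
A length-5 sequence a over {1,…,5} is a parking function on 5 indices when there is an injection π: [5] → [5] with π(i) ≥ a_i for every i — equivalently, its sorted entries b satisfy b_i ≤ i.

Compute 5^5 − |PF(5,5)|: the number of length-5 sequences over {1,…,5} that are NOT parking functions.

1829

#PF = 1·6^4 = 1 · 1296 = 1296 [KW]
One tuple (5,4,5,2,5) → sorted (2,4,5,5,5): b_1=2>1, not a PF.
Total 3125; non-PF = 3125−1296 = 1829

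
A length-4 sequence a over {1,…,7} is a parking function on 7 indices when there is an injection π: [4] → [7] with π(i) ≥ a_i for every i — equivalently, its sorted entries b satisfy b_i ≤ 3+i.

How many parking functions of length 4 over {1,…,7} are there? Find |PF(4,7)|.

2048

#PF = (7+1−4)·(7+1)^{4−1} = 4×512 = 2048
One tuple (1,5,7,2) → sorted (1,2,5,7): b_i ≤ 3+i ∀i, a PF.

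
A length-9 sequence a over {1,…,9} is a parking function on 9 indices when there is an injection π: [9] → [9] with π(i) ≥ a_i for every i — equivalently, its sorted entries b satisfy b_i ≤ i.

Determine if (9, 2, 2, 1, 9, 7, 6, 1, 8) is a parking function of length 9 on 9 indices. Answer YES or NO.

Rearranged: b = (1, 1, 2, 2, 6, 7, 8, 9, 9).
  b_1=1 ≤ 1
  b_2=1 ≤ 2
  b_3=2 ≤ 3
  b_4=2 ≤ 4
  b_5=6 > 5
  fails at i=5 ⇒ NO

NO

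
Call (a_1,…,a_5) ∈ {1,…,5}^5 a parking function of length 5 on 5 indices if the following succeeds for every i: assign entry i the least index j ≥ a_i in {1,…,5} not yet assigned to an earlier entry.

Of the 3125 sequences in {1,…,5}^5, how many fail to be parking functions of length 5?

#PF = 1·6^4 = 1 · 1296 = 1296
Example (5,4,5,1,3) → sorted (1,3,4,5,5): b_2=3>2, not a PF.
So 3125 − 1296 = 1829 fail.

1829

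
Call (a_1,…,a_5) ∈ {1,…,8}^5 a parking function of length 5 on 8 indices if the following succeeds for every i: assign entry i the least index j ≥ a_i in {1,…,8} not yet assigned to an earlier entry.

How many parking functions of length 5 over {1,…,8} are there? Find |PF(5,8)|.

#PF = (8−5+1)·(8+1)^(5−1) = 4 · 6561 = 26244
Example (4,5,4,5,3) → sorted (3,4,4,5,5): b_i ≤ 3+i ∀i, a PF.

26244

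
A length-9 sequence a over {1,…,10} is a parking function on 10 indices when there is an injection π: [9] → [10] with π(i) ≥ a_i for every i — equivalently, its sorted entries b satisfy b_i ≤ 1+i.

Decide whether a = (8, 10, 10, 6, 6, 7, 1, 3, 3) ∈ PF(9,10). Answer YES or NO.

Rearranged: b = (1, 3, 3, 6, 6, 7, 8, 10, 10).
  b_1=1 ≤ 2
  b_2=3 ≤ 3
  b_3=3 ≤ 4
  b_4=6 > 5
  fails at i=4 ⇒ NO

NO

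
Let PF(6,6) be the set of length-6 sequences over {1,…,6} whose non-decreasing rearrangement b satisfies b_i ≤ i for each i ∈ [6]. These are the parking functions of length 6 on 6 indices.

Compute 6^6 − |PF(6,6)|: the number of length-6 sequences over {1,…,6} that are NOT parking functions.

|PF| = (6+1−6)·(6+1)^{6−1} = 1×16807 = 16807 (Konheim–Weiss)
One tuple (2,3,4,6,5,3) → sorted (2,3,3,4,5,6): b_1=2>1, not a PF.
So 46656 − 16807 = 29849 fail.

29849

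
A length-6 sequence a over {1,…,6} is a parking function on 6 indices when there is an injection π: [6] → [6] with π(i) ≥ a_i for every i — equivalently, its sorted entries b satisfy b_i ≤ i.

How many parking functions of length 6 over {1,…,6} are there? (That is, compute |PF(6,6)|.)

|PF| = 1·7^5 = 1×16807 = 16807 [KW]
One tuple (3,2,3,1,3,5) → sorted (1,2,3,3,3,5): b_i ≤ i ∀i, a PF.

16807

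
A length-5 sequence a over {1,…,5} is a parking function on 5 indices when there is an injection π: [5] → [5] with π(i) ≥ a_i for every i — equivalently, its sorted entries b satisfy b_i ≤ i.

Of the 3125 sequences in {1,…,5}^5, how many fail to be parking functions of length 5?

Count = 1·6^4 = 1×1296 = 1296 [KW]
Example (2,2,5,5,4) → sorted (2,2,4,5,5): b_1=2>1, not a PF.
So 3125 − 1296 = 1829 fail.

1829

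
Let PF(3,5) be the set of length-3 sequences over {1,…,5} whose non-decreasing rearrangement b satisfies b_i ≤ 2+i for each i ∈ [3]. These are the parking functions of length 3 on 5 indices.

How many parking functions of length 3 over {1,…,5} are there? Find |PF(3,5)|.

108

|PF(3,5)| = 3·6^2 = 3·36 = 108 [KW]
Check (5,4,1) → sorted (1,4,5): b_i ≤ 2+i ∀i, a PF.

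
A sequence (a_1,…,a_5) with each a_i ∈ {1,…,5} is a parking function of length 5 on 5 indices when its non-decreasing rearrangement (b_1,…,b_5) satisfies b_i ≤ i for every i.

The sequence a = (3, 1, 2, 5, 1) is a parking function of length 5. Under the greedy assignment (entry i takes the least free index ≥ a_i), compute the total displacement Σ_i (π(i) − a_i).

Σπ = 15 ({1..5} each once); Σa = 3+1+2+5+1 = 12; disp = 15−12 = 3.

3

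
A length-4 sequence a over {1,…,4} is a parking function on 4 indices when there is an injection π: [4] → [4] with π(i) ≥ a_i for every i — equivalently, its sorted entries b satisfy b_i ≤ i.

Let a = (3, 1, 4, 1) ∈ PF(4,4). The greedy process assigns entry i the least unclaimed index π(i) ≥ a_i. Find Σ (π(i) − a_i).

1

Σπ = 4·5/2 = 10 (π permutes [4]); Σa = 3+1+4+1 = 9; disp = 10−9 = 1.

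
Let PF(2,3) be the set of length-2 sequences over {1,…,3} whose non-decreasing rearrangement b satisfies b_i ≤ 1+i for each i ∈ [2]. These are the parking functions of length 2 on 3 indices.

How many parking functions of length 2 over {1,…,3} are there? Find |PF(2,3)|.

|PF(2,3)| = (3+1−2)·(3+1)^{2−1} = 2 · 4 = 8 [KW]
Check (1,3) → sorted (1,3): b_i ≤ 1+i ∀i, a PF.

8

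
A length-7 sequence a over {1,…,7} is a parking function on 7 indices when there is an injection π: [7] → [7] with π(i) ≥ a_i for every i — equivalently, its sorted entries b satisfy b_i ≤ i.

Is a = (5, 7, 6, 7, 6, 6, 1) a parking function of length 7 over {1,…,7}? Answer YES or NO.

NO

Order a: b = (1, 5, 6, 6, 6, 7, 7).
  b_1=1 ≤ 1
  b_2=5 > 2
  fails at i=2 ⇒ NO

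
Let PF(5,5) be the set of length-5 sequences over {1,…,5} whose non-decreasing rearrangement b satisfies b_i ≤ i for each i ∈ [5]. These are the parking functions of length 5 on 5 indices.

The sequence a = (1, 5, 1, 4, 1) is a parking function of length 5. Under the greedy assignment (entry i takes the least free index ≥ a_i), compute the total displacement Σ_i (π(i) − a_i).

3

Σπ = 5·6/2 = 15 (π permutes [5]); Σa = 1+5+1+4+1 = 12; disp = 15−12 = 3.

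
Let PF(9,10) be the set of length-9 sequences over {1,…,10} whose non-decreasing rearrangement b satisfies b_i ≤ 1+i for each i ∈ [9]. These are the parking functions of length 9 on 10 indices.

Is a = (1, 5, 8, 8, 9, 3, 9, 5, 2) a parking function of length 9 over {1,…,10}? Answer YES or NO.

NO

Rearranged: b = (1, 2, 3, 5, 5, 8, 8, 9, 9).
  b_1=1 ≤ 2
  b_2=2 ≤ 3
  b_3=3 ≤ 4
  b_4=5 ≤ 5
  b_5=5 ≤ 6
  b_6=8 > 7
  fails at i=6 ⇒ NO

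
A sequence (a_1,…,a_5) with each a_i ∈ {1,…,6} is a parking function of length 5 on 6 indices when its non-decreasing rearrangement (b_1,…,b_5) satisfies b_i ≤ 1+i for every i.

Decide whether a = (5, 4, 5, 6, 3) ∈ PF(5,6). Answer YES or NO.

NO

Rearranged: b = (3, 4, 5, 5, 6).
  b_1=3 > 2
  fails at i=1 ⇒ NO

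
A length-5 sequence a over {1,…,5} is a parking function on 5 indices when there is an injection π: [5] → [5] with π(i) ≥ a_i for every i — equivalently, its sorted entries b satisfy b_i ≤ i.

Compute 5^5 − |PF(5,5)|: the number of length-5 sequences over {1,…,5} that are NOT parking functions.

1829

Count = (5+1−5)·(5+1)^{5−1} = 1×1296 = 1296 [KW]
E.g. (5,3,4,5,4) → sorted (3,4,4,5,5): b_1=3>1, not a PF.
So 3125 − 1296 = 1829 fail.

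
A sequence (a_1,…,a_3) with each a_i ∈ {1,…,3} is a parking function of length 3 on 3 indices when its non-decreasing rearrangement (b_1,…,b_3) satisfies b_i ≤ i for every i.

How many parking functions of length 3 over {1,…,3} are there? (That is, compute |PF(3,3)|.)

16

|PF(3,3)| = 1·4^2 = 1·16 = 16
E.g. (3,1,2) → sorted (1,2,3): b_i ≤ i ∀i, a PF.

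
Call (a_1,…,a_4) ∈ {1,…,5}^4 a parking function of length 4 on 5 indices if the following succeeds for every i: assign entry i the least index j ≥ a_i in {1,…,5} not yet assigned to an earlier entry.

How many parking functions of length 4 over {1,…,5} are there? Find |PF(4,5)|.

432

|PF| = (5+1−4)·(5+1)^{4−1} = 2 · 216 = 432 (Konheim–Weiss)
One tuple (1,1,2,2) → sorted (1,1,2,2): b_i ≤ 1+i ∀i, a PF.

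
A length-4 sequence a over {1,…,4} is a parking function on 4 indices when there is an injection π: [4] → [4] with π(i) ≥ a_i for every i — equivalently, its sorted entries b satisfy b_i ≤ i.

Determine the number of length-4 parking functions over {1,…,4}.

125

Count = (5−4)·5^(4−1) = 1×125 = 125 (Konheim–Weiss)
One tuple (1,1,3,2) → sorted (1,1,2,3): b_i ≤ i ∀i, a PF.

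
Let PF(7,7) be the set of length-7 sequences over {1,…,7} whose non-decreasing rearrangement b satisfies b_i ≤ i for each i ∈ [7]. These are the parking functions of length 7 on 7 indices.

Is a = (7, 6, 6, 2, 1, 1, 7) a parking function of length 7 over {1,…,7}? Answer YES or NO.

Sorted: b = (1, 1, 2, 6, 6, 7, 7).
  b_1=1 ≤ 1
  b_2=1 ≤ 2
  b_3=2 ≤ 3
  b_4=6 > 4
  fails at i=4 ⇒ NO

NO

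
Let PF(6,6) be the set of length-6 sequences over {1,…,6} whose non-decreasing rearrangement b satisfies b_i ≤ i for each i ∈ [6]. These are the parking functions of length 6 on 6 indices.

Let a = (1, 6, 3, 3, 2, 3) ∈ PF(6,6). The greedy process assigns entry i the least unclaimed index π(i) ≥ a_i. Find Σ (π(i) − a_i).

3

Σπ = 6·7/2 = 21 (π permutes [6]); Σa = 1+6+3+3+2+3 = 18; disp = 21−18 = 3.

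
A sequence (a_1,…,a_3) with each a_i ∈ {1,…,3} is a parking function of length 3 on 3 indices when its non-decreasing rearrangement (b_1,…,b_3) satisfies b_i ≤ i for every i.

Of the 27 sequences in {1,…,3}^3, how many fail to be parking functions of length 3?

11

|PF| = (3+1−3)·(3+1)^{3−1} = 1·16 = 16 [KW]
E.g. (3,2,2) → sorted (2,2,3): b_1=2>1, not a PF.
3^3 − 16 = 27 − 16 = 11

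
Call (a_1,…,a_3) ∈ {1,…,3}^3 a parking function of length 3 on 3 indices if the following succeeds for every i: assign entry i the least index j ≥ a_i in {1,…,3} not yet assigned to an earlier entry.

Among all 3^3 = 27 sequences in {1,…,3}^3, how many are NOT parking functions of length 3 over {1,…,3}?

11

|PF(3,3)| = 1·4^2 = 1·16 = 16
One tuple (2,3,2) → sorted (2,2,3): b_1=2>1, not a PF.
Total 27; non-PF = 27−16 = 11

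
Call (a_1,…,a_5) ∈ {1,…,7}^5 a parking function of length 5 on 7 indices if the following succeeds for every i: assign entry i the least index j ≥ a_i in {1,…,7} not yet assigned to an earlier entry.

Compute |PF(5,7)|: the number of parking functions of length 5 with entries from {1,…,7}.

12288

|PF(5,7)| = (8−5)·8^(5−1) = 3 · 4096 = 12288 (Pollak)
One tuple (3,4,1,2,7) → sorted (1,2,3,4,7): b_i ≤ 2+i ∀i, a PF.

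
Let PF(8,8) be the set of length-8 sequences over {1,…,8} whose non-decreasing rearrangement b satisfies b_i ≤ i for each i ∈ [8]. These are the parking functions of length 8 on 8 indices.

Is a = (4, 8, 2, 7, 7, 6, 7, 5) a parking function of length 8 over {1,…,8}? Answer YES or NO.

Rearranged: b = (2, 4, 5, 6, 7, 7, 7, 8).
  b_1=2 > 1
  fails at i=1 ⇒ NO

NO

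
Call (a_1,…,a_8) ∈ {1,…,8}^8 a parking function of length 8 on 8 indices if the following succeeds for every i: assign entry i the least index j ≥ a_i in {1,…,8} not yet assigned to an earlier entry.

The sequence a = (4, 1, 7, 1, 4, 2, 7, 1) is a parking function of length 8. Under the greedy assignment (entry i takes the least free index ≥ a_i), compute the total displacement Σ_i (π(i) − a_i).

Σπ = 8·9/2 = 36 (π permutes [8]); Σa = 4+1+7+1+4+2+7+1 = 27; disp = 36−27 = 9.

9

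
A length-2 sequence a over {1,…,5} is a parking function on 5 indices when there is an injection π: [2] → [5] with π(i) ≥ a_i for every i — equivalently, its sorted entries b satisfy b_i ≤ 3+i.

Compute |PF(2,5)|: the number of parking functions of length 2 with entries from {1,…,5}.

24

Count = (6−2)·6^(2−1) = 4·6 = 24 (Konheim–Weiss)
One tuple (3,4) → sorted (3,4): b_i ≤ 3+i ∀i, a PF.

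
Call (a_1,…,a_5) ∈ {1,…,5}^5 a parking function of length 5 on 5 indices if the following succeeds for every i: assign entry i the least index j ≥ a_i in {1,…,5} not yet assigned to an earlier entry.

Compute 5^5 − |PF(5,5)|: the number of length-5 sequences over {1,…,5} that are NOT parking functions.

1829

|PF(5,5)| = (6−5)·6^(5−1) = 1·1296 = 1296 (Pollak)
One tuple (2,4,5,5,3) → sorted (2,3,4,5,5): b_1=2>1, not a PF.
So 3125 − 1296 = 1829 fail.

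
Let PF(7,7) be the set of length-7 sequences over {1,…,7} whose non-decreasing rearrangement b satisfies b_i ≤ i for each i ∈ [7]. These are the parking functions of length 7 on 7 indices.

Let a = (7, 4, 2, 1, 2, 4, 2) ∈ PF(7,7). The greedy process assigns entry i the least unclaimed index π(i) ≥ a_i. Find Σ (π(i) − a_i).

Σπ = 7·8/2 = 28 (π permutes [7]); Σa = 7+4+2+1+2+4+2 = 22; disp = 28−22 = 6.

6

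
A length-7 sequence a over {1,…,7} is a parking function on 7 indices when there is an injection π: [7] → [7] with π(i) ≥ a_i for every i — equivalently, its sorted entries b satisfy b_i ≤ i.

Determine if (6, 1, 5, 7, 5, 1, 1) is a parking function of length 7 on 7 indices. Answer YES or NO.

NO

Rearranged: b = (1, 1, 1, 5, 5, 6, 7).
  b_1=1 ≤ 1
  b_2=1 ≤ 2
  b_3=1 ≤ 3
  b_4=5 > 4
  fails at i=4 ⇒ NO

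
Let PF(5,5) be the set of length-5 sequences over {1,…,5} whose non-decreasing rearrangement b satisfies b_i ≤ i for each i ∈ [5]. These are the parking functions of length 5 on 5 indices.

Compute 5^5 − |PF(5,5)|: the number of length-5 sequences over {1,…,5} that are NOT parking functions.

Count = 1·6^4 = 1×1296 = 1296
E.g. (2,3,4,2,2) → sorted (2,2,2,3,4): b_1=2>1, not a PF.
So 3125 − 1296 = 1829 fail.

1829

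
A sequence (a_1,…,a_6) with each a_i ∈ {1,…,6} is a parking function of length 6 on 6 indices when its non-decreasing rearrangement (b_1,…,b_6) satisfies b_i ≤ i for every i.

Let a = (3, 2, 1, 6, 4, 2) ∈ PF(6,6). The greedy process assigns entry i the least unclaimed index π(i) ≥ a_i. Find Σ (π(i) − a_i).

Σπ(i) = 1+…+6 = 21; Σa = 3+2+1+6+4+2 = 18; disp = 21−18 = 3.

3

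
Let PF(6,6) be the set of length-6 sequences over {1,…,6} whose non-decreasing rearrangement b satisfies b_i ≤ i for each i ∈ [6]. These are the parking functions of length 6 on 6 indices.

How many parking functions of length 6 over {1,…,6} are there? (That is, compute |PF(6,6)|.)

16807

|PF(6,6)| = (7−6)·7^(6−1) = 1·16807 = 16807 (Pollak)
One tuple (2,5,1,3,4,6) → sorted (1,2,3,4,5,6): b_i ≤ i ∀i, a PF.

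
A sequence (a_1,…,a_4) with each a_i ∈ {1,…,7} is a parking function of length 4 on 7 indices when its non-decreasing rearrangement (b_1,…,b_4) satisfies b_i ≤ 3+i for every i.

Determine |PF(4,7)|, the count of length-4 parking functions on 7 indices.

2048

|PF| = (7+1−4)·(7+1)^{4−1} = 4 · 512 = 2048 (Konheim–Weiss)
Check (6,7,4,2) → sorted (2,4,6,7): b_i ≤ 3+i ∀i, a PF.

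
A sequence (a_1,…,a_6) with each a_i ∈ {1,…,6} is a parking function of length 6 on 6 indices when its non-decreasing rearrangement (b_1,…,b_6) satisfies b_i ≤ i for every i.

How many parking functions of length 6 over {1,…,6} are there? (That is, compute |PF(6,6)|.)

16807

#PF = 1·7^5 = 1×16807 = 16807 (Konheim–Weiss)
One tuple (2,1,6,3,1,1) → sorted (1,1,1,2,3,6): b_i ≤ i ∀i, a PF.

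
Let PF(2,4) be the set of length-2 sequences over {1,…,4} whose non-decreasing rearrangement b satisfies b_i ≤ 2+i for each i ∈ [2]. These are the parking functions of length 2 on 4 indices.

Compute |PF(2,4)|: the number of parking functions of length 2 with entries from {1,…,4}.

15

|PF(2,4)| = (4−2+1)·(4+1)^(2−1) = 3·5 = 15 (Pollak)
Check (2,3) → sorted (2,3): b_i ≤ 2+i ∀i, a PF.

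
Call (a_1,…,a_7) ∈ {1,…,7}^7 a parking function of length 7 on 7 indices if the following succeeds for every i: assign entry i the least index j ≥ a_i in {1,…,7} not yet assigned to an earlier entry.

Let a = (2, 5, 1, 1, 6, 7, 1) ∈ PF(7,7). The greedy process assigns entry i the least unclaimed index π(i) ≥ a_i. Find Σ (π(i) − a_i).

Σπ = 28 ({1..7} each once); Σa = 2+5+1+1+6+7+1 = 23; disp = 28−23 = 5.

5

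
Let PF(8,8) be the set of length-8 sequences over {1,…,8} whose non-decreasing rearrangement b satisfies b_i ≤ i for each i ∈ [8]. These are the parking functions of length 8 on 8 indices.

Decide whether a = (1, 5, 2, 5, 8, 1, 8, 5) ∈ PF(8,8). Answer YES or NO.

NO

Order a: b = (1, 1, 2, 5, 5, 5, 8, 8).
  b_1=1 ≤ 1
  b_2=1 ≤ 2
  b_3=2 ≤ 3
  b_4=5 > 4
  fails at i=4 ⇒ NO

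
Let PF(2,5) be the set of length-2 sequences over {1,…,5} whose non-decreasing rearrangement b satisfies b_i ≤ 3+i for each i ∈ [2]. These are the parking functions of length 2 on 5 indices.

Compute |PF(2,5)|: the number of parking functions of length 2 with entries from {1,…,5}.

|PF(2,5)| = (6−2)·6^(2−1) = 4 · 6 = 24 [KW]
E.g. (3,5) → sorted (3,5): b_i ≤ 3+i ∀i, a PF.

24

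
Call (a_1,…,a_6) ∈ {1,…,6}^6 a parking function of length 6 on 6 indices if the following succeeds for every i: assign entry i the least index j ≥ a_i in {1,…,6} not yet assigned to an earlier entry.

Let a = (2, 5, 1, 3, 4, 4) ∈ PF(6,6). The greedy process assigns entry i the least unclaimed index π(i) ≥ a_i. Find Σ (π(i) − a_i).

Σπ = 6·7/2 = 21 (π permutes [6]); Σa = 2+5+1+3+4+4 = 19; disp = 21−19 = 2.

2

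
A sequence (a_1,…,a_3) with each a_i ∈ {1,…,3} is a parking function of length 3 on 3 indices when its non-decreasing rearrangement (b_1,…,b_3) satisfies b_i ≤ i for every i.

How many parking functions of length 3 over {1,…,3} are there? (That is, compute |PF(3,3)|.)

16

|PF| = (3−3+1)·(3+1)^(3−1) = 1 · 16 = 16 (Pollak)
Example (1,1,2) → sorted (1,1,2): b_i ≤ i ∀i, a PF.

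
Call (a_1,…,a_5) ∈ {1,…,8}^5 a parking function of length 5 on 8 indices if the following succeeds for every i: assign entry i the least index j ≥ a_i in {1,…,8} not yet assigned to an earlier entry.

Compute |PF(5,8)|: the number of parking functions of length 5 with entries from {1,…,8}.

26244

Count = (9−5)·9^(5−1) = 4 · 6561 = 26244
Example (4,5,7,3,4) → sorted (3,4,4,5,7): b_i ≤ 3+i ∀i, a PF.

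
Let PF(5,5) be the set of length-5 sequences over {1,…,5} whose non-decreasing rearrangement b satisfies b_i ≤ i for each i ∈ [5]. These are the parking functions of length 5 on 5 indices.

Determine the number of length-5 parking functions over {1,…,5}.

1296

#PF = (5−5+1)·(5+1)^(5−1) = 1 · 1296 = 1296 (Pollak)
Example (1,2,5,2,4) → sorted (1,2,2,4,5): b_i ≤ i ∀i, a PF.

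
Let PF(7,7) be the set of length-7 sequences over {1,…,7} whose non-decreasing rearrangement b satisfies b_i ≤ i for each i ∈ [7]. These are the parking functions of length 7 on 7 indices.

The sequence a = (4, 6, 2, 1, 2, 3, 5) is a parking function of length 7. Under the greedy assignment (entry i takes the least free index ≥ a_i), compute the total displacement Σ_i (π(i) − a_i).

Σπ(i) = 1+…+7 = 28; Σa = 4+6+2+1+2+3+5 = 23; disp = 28−23 = 5.

5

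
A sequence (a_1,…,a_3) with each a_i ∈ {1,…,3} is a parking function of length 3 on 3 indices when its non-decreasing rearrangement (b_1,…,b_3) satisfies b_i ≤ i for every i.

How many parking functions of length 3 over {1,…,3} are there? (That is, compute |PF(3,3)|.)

16

|PF| = (3−3+1)·(3+1)^(3−1) = 1 · 16 = 16 (Pollak)
Check (1,1,1) → sorted (1,1,1): b_i ≤ i ∀i, a PF.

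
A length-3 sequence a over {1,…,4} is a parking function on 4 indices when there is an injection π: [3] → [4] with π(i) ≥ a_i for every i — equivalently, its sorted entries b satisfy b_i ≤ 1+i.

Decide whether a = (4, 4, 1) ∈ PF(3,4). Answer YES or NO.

NO

Order a: b = (1, 4, 4).
  b_1=1 ≤ 2
  b_2=4 > 3
  fails at i=2 ⇒ NO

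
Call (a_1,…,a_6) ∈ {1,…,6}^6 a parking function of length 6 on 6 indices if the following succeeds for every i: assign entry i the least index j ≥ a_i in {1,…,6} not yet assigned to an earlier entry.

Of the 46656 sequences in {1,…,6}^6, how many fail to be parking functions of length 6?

|PF(6,6)| = 1·7^5 = 1 · 16807 = 16807 (Pollak)
Example (2,6,4,6,4,5) → sorted (2,4,4,5,6,6): b_1=2>1, not a PF.
6^6 − 16807 = 46656 − 16807 = 29849

29849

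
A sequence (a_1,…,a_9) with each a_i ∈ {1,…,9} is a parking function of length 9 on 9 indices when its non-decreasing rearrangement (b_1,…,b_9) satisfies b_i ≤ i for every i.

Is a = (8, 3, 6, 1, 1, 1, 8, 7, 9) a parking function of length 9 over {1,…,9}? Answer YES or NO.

Sorted: b = (1, 1, 1, 3, 6, 7, 8, 8, 9).
  b_1=1 ≤ 1
  b_2=1 ≤ 2
  b_3=1 ≤ 3
  b_4=3 ≤ 4
  b_5=6 > 5
  fails at i=5 ⇒ NO

NO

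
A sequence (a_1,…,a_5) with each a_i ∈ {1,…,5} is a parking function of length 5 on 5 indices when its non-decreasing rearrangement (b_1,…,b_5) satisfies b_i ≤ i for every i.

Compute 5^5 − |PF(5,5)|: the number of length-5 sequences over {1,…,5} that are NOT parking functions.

1829

#PF = 1·6^4 = 1 · 1296 = 1296
Example (2,2,4,3,5) → sorted (2,2,3,4,5): b_1=2>1, not a PF.
5^5 − 1296 = 3125 − 1296 = 1829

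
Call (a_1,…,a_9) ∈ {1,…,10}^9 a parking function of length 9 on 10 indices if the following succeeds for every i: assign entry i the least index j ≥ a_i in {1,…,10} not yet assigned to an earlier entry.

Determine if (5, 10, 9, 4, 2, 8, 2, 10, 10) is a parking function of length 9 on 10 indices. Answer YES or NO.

NO

Order a: b = (2, 2, 4, 5, 8, 9, 10, 10, 10).
  b_1=2 ≤ 2
  b_2=2 ≤ 3
  b_3=4 ≤ 4
  b_4=5 ≤ 5
  b_5=8 > 6
  fails at i=5 ⇒ NO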